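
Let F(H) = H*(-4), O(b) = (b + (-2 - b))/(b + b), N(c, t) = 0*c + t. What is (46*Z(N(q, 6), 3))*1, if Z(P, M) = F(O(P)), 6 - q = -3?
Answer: 92/3 ≈ 30.667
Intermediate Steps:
q = 9 (q = 6 - 1*(-3) = 6 + 3 = 9)
N(c, t) = t (N(c, t) = 0 + t = t)
O(b) = -1/b (O(b) = -2*1/(2*b) = -1/b)
F(H) = -4*H
Z(P, M) = 4/P (Z(P, M) = -(-4)/P = 4/P)
(46*Z(N(q, 6), 3))*1 = (46*(4/6))*1 = (46*(4*(1/6)))*1 = (46*(2/3))*1 = (92/3)*1 = 92/3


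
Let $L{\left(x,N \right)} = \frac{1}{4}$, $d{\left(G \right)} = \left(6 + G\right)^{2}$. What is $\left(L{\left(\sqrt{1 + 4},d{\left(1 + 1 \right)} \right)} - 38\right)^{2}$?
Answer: $\frac{22801}{16} \approx 1425.1$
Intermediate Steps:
$L{\left(x,N \right)} = \frac{1}{4}$
$\left(L{\left(\sqrt{1 + 4},d{\left(1 + 1 \right)} \right)} - 38\right)^{2} = \left(\frac{1}{4} - 38\right)^{2} = \left(- \frac{151}{4}\right)^{2} = \frac{22801}{16}$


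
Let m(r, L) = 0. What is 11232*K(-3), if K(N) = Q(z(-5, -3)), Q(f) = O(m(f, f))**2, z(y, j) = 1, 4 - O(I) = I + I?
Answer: 179712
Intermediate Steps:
O(I) = 4 - 2*I (O(I) = 4 - (I + I) = 4 - 2*I)
Q(f) = 16 (Q(f) = (4 - 2*0)**2 = (4 + 0)**2 = 4**2 = 16)
K(N) = 16
11232*K(-3) = 11232*16 = 179712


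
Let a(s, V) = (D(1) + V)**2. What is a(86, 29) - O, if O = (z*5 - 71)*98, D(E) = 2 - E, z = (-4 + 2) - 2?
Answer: 9818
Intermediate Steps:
z = -4 (z = -2 - 2 = -4)
a(s, V) = (1 + V)**2 (a(s, V) = ((2 - 1*1) + V)**2 = ((2 - 1) + V)**2 = (1 + V)**2)
O = -8918 (O = (-4*5 - 71)*98 = (-20 - 71)*98 = -91*98 = -8918)
a(86, 29) - O = (1 + 29)**2 - 1*(-8918) = 30**2 + 8918 = 900 + 8918 = 9818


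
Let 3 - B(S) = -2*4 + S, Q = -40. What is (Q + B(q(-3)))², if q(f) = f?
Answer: 676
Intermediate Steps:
B(S) = 11 - S (B(S) = 3 - (-2*4 + S) = 3 - (-8 + S) = 3 + (8 - S) = 11 - S)
(Q + B(q(-3)))² = (-40 + (11 - 1*(-3)))² = (-40 + (11 + 3))² = (-40 + 14)² = (-26)² = 676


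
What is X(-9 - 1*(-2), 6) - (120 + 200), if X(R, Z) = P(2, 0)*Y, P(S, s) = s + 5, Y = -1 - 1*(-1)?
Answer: -320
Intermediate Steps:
Y = 0 (Y = -1 + 1 = 0)
P(S, s) = 5 + s
X(R, Z) = 0 (X(R, Z) = (5 + 0)*0 = 5*0 = 0)
X(-9 - 1*(-2), 6) - (120 + 200) = 0 - (120 + 200) = 0 - 1*320 = 0 - 320 = -320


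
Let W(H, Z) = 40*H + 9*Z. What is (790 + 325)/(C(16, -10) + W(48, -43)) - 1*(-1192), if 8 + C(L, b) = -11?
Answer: 1805803/1514 ≈ 1192.7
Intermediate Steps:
C(L, b) = -19 (C(L, b) = -8 - 11 = -19)
W(H, Z) = 9*Z + 40*H
(790 + 325)/(C(16, -10) + W(48, -43)) - 1*(-1192) = (790 + 325)/(-19 + (9*(-43) + 40*48)) - 1*(-1192) = 1115/(-19 + (-387 + 1920)) + 1192 = 1115/(-19 + 1533) + 1192 = 1115/1514 + 1192 = 1805803/1514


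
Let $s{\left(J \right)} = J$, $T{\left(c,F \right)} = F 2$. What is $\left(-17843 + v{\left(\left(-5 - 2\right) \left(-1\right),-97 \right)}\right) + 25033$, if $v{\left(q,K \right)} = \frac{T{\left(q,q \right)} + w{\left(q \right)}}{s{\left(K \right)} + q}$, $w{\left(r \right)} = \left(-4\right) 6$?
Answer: $\frac{64711}{9} \approx 7190.1$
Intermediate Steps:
$T{\left(c,F \right)} = 2 F$
$w{\left(r \right)} = -24$
$v{\left(q,K \right)} = \frac{-24 + 2 q}{K + q}$ ($v{\left(q,K \right)} = \frac{2 q - 24}{K + q} = \frac{-24 + 2 q}{K + q}$)
$\left(-17843 + v{\left(\left(-5 - 2\right) \left(-1\right),-97 \right)}\right) + 25033 = \left(-17843 + \frac{2 \left(-12 + \left(-5 - 2\right) \left(-1\right)\right)}{-97 + \left(-5 - 2\right) \left(-1\right)}\right) + 25033 = \left(-17843 + \frac{2 \left(-12 - -7\right)}{-97 - -7}\right) + 25033 = \left(-17843 + \frac{2 \left(-12 + 7\right)}{-97 + 7}\right) + 25033 = \left(-17843 + 2 \frac{1}{-90} \left(-5\right)\right) + 25033 = \left(-17843 + 2 \left(- \frac{1}{90}\right) \left(-5\right)\right) + 25033 = \left(-17843 + \frac{1}{9}\right) + 25033 = - \frac{160586}{9} + 25033 = \frac{64711}{9}$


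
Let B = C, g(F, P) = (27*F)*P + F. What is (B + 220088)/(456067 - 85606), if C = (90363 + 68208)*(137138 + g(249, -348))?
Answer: -349207531819/370461 ≈ -9.4263e+5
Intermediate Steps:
g(F, P) = F + 27*F*P (g(F, P) = 27*F*P + F = F + 27*F*P)
C = -349207751907 (C = (90363 + 68208)*(137138 + 249*(1 + 27*(-348))) = 158571*(137138 + 249*(1 - 9396)) = 158571*(137138 + 249*(-9395)) = 158571*(137138 - 2339355) = 158571*(-2202217) = -349207751907)
B = -349207751907
(B + 220088)/(456067 - 85606) = (-349207751907 + 220088)/(456067 - 85606) = -349207531819/370461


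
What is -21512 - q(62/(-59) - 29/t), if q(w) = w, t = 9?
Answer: -11420603/531 ≈ -21508.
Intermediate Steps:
-21512 - q(62/(-59) - 29/t) = -21512 - (62/(-59) - 29/9) = -21512 - (62*(-1/59) - 29*⅑) = -21512 - (-62/59 - 29/9) = -21512 - 1*(-2269/531) = -21512 + 2269/531 = -11420603/531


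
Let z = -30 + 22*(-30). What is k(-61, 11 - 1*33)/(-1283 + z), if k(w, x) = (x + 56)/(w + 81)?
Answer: -17/19730 ≈ -0.00086163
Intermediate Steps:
k(w, x) = (56 + x)/(81 + w)
z = -690 (z = -30 - 660 = -690)
k(-61, 11 - 1*33)/(-1283 + z) = ((56 + (11 - 1*33))/(81 - 61))/(-1283 - 690) = ((56 + (11 - 33))/20)/(-1973) = ((56 - 22)/20)*(-1/1973) = ((1/20)*34)*(-1/1973) = (17/10)*(-1/1973) = -17/19730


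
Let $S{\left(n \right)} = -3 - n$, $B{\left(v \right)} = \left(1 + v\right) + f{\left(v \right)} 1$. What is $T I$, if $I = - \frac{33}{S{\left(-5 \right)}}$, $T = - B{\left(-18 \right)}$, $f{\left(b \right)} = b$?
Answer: $- \frac{1155}{2} \approx -577.5$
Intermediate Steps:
$B{\left(v \right)} = 1 + 2 v$ ($B{\left(v \right)} = \left(1 + v\right) + v 1 = \left(1 + v\right) + v = 1 + 2 v$)
$T = 35$ ($T = - (1 + 2 \left(-18\right)) = - (1 - 36) = \left(-1\right) \left(-35\right) = 35$)
$I = - \frac{33}{2}$ ($I = - \frac{33}{-3 - -5} = - \frac{33}{-3 + 5} = - \frac{33}{2} \approx -16.5$)
$T I = 35 \left(- \frac{33}{2}\right) = - \frac{1155}{2}$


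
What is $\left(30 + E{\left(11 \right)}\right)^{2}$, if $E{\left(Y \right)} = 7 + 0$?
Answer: $1369$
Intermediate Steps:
$E{\left(Y \right)} = 7$
$\left(30 + E{\left(11 \right)}\right)^{2} = \left(30 + 7\right)^{2} = 37^{2} = 1369$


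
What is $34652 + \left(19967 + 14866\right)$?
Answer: $69485$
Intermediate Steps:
$34652 + \left(19967 + 14866\right) = 34652 + 34833 = 69485$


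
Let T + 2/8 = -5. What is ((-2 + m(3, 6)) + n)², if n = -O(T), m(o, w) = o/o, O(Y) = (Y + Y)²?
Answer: 198025/16 ≈ 12377.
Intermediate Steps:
T = -21/4 (T = -¼ - 5 = -21/4 ≈ -5.2500)
O(Y) = 4*Y² (O(Y) = (2*Y)² = 4*Y²)
m(o, w) = 1
n = -441/4 (n = -4*(-21/4)² = -4*441/16 = -1*441/4 = -441/4 ≈ -110.25)
((-2 + m(3, 6)) + n)² = ((-2 + 1) - 441/4)² = (-1 - 441/4)² = (-445/4)² = 198025/16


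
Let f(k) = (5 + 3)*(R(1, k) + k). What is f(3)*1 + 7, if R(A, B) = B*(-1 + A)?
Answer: 31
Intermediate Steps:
f(k) = 8*k (f(k) = (5 + 3)*(k*(-1 + 1) + k) = 8*(k*0 + k) = 8*(0 + k) = 8*k)
f(3)*1 + 7 = (8*3)*1 + 7 = 24*1 + 7 = 24 + 7 = 31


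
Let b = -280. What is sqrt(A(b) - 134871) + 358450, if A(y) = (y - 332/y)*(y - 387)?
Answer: 358450 + sqrt(250380830)/70 ≈ 3.5868e+5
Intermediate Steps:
A(y) = (-387 + y)*(y - 332/y) (A(y) = (y - 332/y)*(-387 + y) = (-387 + y)*(y - 332/y))
sqrt(A(b) - 134871) + 358450 = sqrt((-332 + (-280)**2 - 387*(-280) + 128484/(-280)) - 134871) + 358450 = sqrt((-332 + 78400 + 108360 + 128484*(-1/280)) - 134871) + 358450 = sqrt((-332 + 78400 + 108360 - 32121/70) - 134871) + 358450 = sqrt(13017839/70 - 134871) + 358450 = sqrt(3576869/70) + 358450 = sqrt(250380830)/70 + 358450 = 358450 + sqrt(250380830)/70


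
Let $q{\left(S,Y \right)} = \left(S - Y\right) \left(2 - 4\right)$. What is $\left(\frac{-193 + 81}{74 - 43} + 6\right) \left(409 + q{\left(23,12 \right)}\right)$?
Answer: $\frac{28638}{31} \approx 923.81$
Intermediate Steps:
$q{\left(S,Y \right)} = - 2 S + 2 Y$ ($q{\left(S,Y \right)} = \left(S - Y\right) \left(-2\right) = - 2 S + 2 Y$)
$\left(\frac{-193 + 81}{74 - 43} + 6\right) \left(409 + q{\left(23,12 \right)}\right) = \left(\frac{-193 + 81}{74 - 43} + 6\right) \left(409 + \left(\left(-2\right) 23 + 2 \cdot 12\right)\right) = \left(- \frac{112}{31} + 6\right) \left(409 + \left(-46 + 24\right)\right) = \left(\left(-112\right) \frac{1}{31} + 6\right) \left(409 - 22\right) = \left(- \frac{112}{31} + 6\right) 387 = \frac{74}{31} \cdot 387 = \frac{28638}{31}$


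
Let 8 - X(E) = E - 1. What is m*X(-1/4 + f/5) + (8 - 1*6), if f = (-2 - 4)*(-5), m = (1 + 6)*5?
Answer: 463/4 ≈ 115.75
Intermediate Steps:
m = 35 (m = 7*5 = 35)
f = 30 (f = -6*(-5) = 30)
X(E) = 9 - E (X(E) = 8 - (E - 1) = 8 - (-1 + E) = 8 + (1 - E) = 9 - E)
m*X(-1/4 + f/5) + (8 - 1*6) = 35*(9 - (-1/4 + 30/5)) + (8 - 1*6) = 35*(9 - (-1*¼ + 30*(⅕))) + (8 - 6) = 35*(9 - (-¼ + 6)) + 2 = 35*(9 - 1*23/4) + 2 = 35*(9 - 23/4) + 2 = 35*(13/4) + 2 = 455/4 + 2 = 463/4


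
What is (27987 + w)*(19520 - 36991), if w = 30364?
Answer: -1019450321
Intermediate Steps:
(27987 + w)*(19520 - 36991) = (27987 + 30364)*(19520 - 36991) = 58351*(-17471) = -1019450321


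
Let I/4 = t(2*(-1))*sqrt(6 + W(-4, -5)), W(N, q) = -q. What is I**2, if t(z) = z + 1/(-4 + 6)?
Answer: 396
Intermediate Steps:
t(z) = 1/2 + z (t(z) = z + 1/2 = 1/2 + z)
I = -6*sqrt(11) (I = 4*((1/2 + 2*(-1))*sqrt(6 - 1*(-5))) = 4*((1/2 - 2)*sqrt(6 + 5)) = 4*(-3*sqrt(11)/2) = -6*sqrt(11) ≈ -19.900)
I**2 = (-6*sqrt(11))**2 = 396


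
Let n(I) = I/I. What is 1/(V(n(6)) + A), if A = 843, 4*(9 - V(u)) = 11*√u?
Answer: 4/3397 ≈ 0.0011775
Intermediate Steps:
n(I) = 1
V(u) = 9 - 11*√u/4
1/(V(n(6)) + A) = 1/((9 - 11*√1/4) + 843) = 1/((9 - 11/4*1) + 843) = 1/((9 - 11/4) + 843) = 1/(25/4 + 843) = 1/(3397/4) = 4/3397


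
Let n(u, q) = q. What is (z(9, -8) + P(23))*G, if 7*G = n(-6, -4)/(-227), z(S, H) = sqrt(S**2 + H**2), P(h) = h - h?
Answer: 4*sqrt(145)/1589 ≈ 0.030312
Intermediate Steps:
P(h) = 0
z(S, H) = sqrt(H**2 + S**2)
G = 4/1589 (G = (-4/(-227))/7 = (-4*(-1/227))/7 = (1/7)*(4/227) = 4/1589 ≈ 0.0025173)
(z(9, -8) + P(23))*G = (sqrt((-8)**2 + 9**2) + 0)*(4/1589) = (sqrt(64 + 81) + 0)*(4/1589) = (sqrt(145) + 0)*(4/1589) = sqrt(145)*(4/1589) = 4*sqrt(145)/1589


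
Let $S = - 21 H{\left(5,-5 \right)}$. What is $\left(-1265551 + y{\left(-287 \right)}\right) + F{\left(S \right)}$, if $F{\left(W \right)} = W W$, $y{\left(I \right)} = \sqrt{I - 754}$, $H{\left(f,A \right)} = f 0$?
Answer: $-1265551 + i \sqrt{1041} \approx -1.2656 \cdot 10^{6} + 32.265 i$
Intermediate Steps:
$H{\left(f,A \right)} = 0$
$y{\left(I \right)} = \sqrt{-754 + I}$
$S = 0$ ($S = \left(-21\right) 0 = 0$)
$F{\left(W \right)} = W^{2}$
$\left(-1265551 + y{\left(-287 \right)}\right) + F{\left(S \right)} = \left(-1265551 + \sqrt{-754 - 287}\right) + 0^{2} = \left(-1265551 + \sqrt{-1041}\right) + 0 = \left(-1265551 + i \sqrt{1041}\right) + 0 = -1265551 + i \sqrt{1041}$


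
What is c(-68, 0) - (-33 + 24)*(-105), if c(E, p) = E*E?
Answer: 3679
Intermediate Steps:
c(E, p) = E²
c(-68, 0) - (-33 + 24)*(-105) = (-68)² - (-33 + 24)*(-105) = 4624 - (-9)*(-105) = 4624 - 1*945 = 4624 - 945 = 3679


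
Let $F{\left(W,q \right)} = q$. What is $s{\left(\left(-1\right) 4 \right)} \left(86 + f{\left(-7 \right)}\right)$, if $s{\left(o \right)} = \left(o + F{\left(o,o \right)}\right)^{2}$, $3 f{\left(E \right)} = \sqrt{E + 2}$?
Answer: $5504 + \frac{64 i \sqrt{5}}{3} \approx 5504.0 + 47.703 i$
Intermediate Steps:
$f{\left(E \right)} = \frac{\sqrt{2 + E}}{3}$ ($f{\left(E \right)} = \frac{\sqrt{E + 2}}{3} = \frac{\sqrt{2 + E}}{3}$)
$s{\left(o \right)} = 4 o^{2}$ ($s{\left(o \right)} = \left(o + o\right)^{2} = \left(2 o\right)^{2} = 4 o^{2}$)
$s{\left(\left(-1\right) 4 \right)} \left(86 + f{\left(-7 \right)}\right) = 4 \left(\left(-1\right) 4\right)^{2} \left(86 + \frac{\sqrt{2 - 7}}{3}\right) = 4 \left(-4\right)^{2} \left(86 + \frac{\sqrt{-5}}{3}\right) = 4 \cdot 16 \left(86 + \frac{i \sqrt{5}}{3}\right) = 64 \left(86 + \frac{i \sqrt{5}}{3}\right) = 5504 + \frac{64 i \sqrt{5}}{3}$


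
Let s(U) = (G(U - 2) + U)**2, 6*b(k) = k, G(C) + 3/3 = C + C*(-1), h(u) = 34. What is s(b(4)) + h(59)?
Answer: 307/9 ≈ 34.111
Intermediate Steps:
G(C) = -1 (G(C) = -1 + (C + C*(-1)) = -1 + (C - C) = -1 + 0 = -1)
b(k) = k/6
s(U) = (-1 + U)**2
s(b(4)) + h(59) = (-1 + (1/6)*4)**2 + 34 = (-1 + 2/3)**2 + 34 = (-1/3)**2 + 34 = 1/9 + 34 = 307/9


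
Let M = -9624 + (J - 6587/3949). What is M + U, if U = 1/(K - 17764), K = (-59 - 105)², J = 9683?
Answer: 2067525277/36062268 ≈ 57.332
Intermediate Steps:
K = 26896 (K = (-164)² = 26896)
M = 226404/3949 (M = -9624 + (9683 - 6587/3949) = -9624 + 38231580/3949 = 226404/3949 ≈ 57.332)
U = 1/9132 (U = 1/(26896 - 17764) = 1/9132 ≈ 0.00010951)
M + U = 226404/3949 + 1/9132 = 2067525277/36062268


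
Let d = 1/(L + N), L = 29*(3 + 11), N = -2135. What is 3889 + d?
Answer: 6724080/1729 ≈ 3889.0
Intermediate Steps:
L = 406 (L = 29*14 = 406)
d = -1/1729 (d = 1/(406 - 2135) = 1/(-1729) = -1/1729 ≈ -0.00057837)
3889 + d = 3889 - 1/1729 = 6724080/1729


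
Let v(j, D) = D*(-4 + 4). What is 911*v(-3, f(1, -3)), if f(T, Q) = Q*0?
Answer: 0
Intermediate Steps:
f(T, Q) = 0
v(j, D) = 0 (v(j, D) = D*0 = 0)
911*v(-3, f(1, -3)) = 911*0 = 0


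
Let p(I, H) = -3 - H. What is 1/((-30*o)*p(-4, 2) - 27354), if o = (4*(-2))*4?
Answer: -1/32154 ≈ -3.1100e-5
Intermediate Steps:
o = -32 (o = -8*4 = -32)
1/((-30*o)*p(-4, 2) - 27354) = 1/((-30*(-32))*(-3 - 1*2) - 27354) = 1/(960*(-3 - 2) - 27354) = 1/(960*(-5) - 27354) = 1/(-4800 - 27354) = 1/(-32154) = -1/32154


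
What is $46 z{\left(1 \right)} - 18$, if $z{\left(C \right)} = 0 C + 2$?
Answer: $74$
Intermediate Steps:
$z{\left(C \right)} = 2$ ($z{\left(C \right)} = 0 + 2 = 2$)
$46 z{\left(1 \right)} - 18 = 46 \cdot 2 - 18 = 92 - 18 = 74$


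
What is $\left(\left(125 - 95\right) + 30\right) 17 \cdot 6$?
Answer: $6120$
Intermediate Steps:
$\left(\left(125 - 95\right) + 30\right) 17 \cdot 6 = \left(\left(125 - 95\right) + 30\right) 102 = \left(30 + 30\right) 102 = 60 \cdot 102 = 6120$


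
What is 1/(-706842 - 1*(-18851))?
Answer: -1/687991 ≈ -1.4535e-6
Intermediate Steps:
1/(-706842 - 1*(-18851)) = 1/(-706842 + 18851) = 1/(-687991) = -1/687991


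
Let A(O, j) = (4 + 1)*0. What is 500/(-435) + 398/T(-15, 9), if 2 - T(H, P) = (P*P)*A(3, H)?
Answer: 17213/87 ≈ 197.85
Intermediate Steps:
A(O, j) = 0 (A(O, j) = 5*0 = 0)
T(H, P) = 2 (T(H, P) = 2 - P*P*0 = 2 - P²*0 = 2 - 1*0 = 2 + 0 = 2)
500/(-435) + 398/T(-15, 9) = 500/(-435) + 398/2 = 500*(-1/435) + 398*(½) = -100/87 + 199 = 17213/87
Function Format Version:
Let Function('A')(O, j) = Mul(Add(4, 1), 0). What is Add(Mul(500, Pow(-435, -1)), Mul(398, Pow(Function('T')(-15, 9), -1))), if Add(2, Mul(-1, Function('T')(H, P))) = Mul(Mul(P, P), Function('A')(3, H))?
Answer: Rational(17213, 87) ≈ 197.85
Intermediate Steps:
Function('A')(O, j) = 0 (Function('A')(O, j) = Mul(5, 0) = 0)
Function('T')(H, P) = 2 (Function('T')(H, P) = Add(2, Mul(-1, Mul(Mul(P, P), 0))) = Add(2, Mul(-1, Mul(Pow(P, 2), 0))) = Add(2, Mul(-1, 0)) = Add(2, 0) = 2)
Add(Mul(500, Pow(-435, -1)), Mul(398, Pow(Function('T')(-15, 9), -1))) = Add(Mul(500, Pow(-435, -1)), Mul(398, Pow(2, -1))) = Add(Mul(500, Rational(-1, 435)), Mul(398, Rational(1, 2))) = Add(Rational(-100, 87), 199) = Rational(17213, 87)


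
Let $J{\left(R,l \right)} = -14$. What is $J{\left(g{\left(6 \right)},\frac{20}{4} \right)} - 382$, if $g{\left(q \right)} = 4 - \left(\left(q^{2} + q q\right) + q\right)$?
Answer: $-396$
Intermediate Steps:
$g{\left(q \right)} = 4 - q - 2 q^{2}$ ($g{\left(q \right)} = 4 - \left(\left(q^{2} + q^{2}\right) + q\right) = 4 - \left(2 q^{2} + q\right) = 4 - \left(q + 2 q^{2}\right) = 4 - q - 2 q^{2}$)
$J{\left(g{\left(6 \right)},\frac{20}{4} \right)} - 382 = -14 - 382 = -396$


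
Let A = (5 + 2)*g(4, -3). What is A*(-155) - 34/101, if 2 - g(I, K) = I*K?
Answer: -1534224/101 ≈ -15190.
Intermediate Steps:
g(I, K) = 2 - I*K
A = 98 (A = (5 + 2)*(2 - 1*4*(-3)) = 7*(2 + 12) = 7*14 = 98)
A*(-155) - 34/101 = 98*(-155) - 34/101 = -15190 - 34*1/101 = -15190 - 34/101 = -1534224/101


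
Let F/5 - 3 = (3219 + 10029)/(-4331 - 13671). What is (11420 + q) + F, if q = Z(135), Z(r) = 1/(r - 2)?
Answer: 13684819896/1197133 ≈ 11431.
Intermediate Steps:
Z(r) = 1/(-2 + r)
q = 1/133 (q = 1/(-2 + 135) = 1/133 ≈ 0.0075188)
F = 101895/9001 (F = 15 + 5*((3219 + 10029)/(-4331 - 13671)) = 15 + 5*(13248/(-18002)) = 15 + 5*(13248*(-1/18002)) = 15 + 5*(-6624/9001) = 15 - 33120/9001 = 101895/9001 ≈ 11.320)
(11420 + q) + F = (11420 + 1/133) + 101895/9001 = 1518861/133 + 101895/9001 = 13684819896/1197133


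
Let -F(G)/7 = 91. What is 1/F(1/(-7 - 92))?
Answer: -1/637 ≈ -0.0015699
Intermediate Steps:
F(G) = -637 (F(G) = -7*91 = -637)
1/F(1/(-7 - 92)) = 1/(-637) = -1/637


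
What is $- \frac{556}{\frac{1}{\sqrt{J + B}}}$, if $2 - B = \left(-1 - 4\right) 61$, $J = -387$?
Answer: $- 2224 i \sqrt{5} \approx - 4973.0 i$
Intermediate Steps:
$B = 307$ ($B = 2 - \left(-1 - 4\right) 61 = 2 - \left(-5\right) 61 = 2 - -305 = 2 + 305 = 307$)
$- \frac{556}{\frac{1}{\sqrt{J + B}}} = - \frac{556}{\frac{1}{\sqrt{-387 + 307}}} = - \frac{556}{\frac{1}{\sqrt{-80}}} = - \frac{556}{\frac{1}{4 i \sqrt{5}}} = - \frac{556}{\left(- \frac{1}{20}\right) i \sqrt{5}} = - 556 \cdot 4 i \sqrt{5} = - 2224 i \sqrt{5}$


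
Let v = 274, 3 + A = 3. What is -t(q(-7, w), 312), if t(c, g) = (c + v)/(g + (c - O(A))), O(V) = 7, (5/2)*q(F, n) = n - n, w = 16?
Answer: -274/305 ≈ -0.89836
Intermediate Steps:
A = 0 (A = -3 + 3 = 0)
q(F, n) = 0 (q(F, n) = 2*(n - n)/5 = (⅖)*0 = 0)
t(c, g) = (274 + c)/(-7 + c + g) (t(c, g) = (c + 274)/(g + (c - 1*7)) = (274 + c)/(g + (c - 7)) = (274 + c)/(g + (-7 + c)) = (274 + c)/(-7 + c + g))
-t(q(-7, w), 312) = -(274 + 0)/(-7 + 0 + 312) = -274/305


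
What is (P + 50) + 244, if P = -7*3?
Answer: 273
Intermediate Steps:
P = -21
(P + 50) + 244 = (-21 + 50) + 244 = 29 + 244 = 273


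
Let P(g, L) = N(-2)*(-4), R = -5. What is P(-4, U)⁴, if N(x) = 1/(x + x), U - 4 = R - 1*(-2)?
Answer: 1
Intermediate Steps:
U = 1 (U = 4 + (-5 - 1*(-2)) = 4 + (-5 + 2) = 4 - 3 = 1)
N(x) = 1/(2*x)
P(g, L) = 1 (P(g, L) = ((½)/(-2))*(-4) = ((½)*(-½))*(-4) = -¼*(-4) = 1)
P(-4, U)⁴ = 1⁴ = 1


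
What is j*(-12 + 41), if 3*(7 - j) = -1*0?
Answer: 203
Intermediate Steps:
j = 7 (j = 7 - (-1)*0/3 = 7 - 1/3*0 = 7 + 0 = 7)
j*(-12 + 41) = 7*(-12 + 41) = 7*29 = 203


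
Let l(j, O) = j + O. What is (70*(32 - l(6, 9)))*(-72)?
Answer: -85680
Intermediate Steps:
l(j, O) = O + j
(70*(32 - l(6, 9)))*(-72) = (70*(32 - (9 + 6)))*(-72) = (70*(32 - 1*15))*(-72) = (70*(32 - 15))*(-72) = (70*17)*(-72) = 1190*(-72) = -85680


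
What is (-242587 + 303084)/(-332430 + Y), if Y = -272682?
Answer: -60497/605112 ≈ -0.099977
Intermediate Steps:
(-242587 + 303084)/(-332430 + Y) = (-242587 + 303084)/(-332430 - 272682) = 60497/(-605112) = 60497*(-1/605112) = -60497/605112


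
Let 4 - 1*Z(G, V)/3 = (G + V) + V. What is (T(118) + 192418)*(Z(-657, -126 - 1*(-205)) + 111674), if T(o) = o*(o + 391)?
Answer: 28576443840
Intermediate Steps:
Z(G, V) = 12 - 6*V - 3*G (Z(G, V) = 12 - 3*((G + V) + V) = 12 - 3*(G + 2*V) = 12 + (-6*V - 3*G) = 12 - 6*V - 3*G)
T(o) = o*(391 + o)
(T(118) + 192418)*(Z(-657, -126 - 1*(-205)) + 111674) = (118*(391 + 118) + 192418)*((12 - 6*(-126 - 1*(-205)) - 3*(-657)) + 111674) = (118*509 + 192418)*((12 - 6*(-126 + 205) + 1971) + 111674) = (60062 + 192418)*((12 - 6*79 + 1971) + 111674) = 252480*((12 - 474 + 1971) + 111674) = 252480*(1509 + 111674) = 252480*113183 = 28576443840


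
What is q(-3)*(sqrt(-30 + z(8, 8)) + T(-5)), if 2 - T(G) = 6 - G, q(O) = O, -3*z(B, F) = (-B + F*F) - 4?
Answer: 27 - I*sqrt(426) ≈ 27.0 - 20.64*I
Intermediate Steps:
z(B, F) = 4/3 - F**2/3 + B/3 (z(B, F) = -((-B + F*F) - 4)/3 = -((-B + F**2) - 4)/3 = -((F**2 - B) - 4)/3 = -(-4 + F**2 - B)/3 = 4/3 - F**2/3 + B/3)
T(G) = -4 + G (T(G) = 2 - (6 - G) = 2 + (-6 + G) = -4 + G)
q(-3)*(sqrt(-30 + z(8, 8)) + T(-5)) = -3*(sqrt(-30 + (4/3 - 1/3*8**2 + (1/3)*8)) + (-4 - 5)) = -3*(sqrt(-30 + (4/3 - 1/3*64 + 8/3)) - 9) = -3*(sqrt(-30 + (4/3 - 64/3 + 8/3)) - 9) = -3*(sqrt(-30 - 52/3) - 9) = -3*(sqrt(-142/3) - 9) = -3*(I*sqrt(426)/3 - 9) = -3*(-9 + I*sqrt(426)/3) = 27 - I*sqrt(426)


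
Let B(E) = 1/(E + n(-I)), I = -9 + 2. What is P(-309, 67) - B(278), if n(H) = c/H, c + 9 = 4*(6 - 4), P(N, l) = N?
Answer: -601012/1945 ≈ -309.00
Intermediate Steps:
I = -7
c = -1 (c = -9 + 4*(6 - 4) = -9 + 4*2 = -9 + 8 = -1)
n(H) = -1/H
B(E) = 1/(-1/7 + E) (B(E) = 1/(E - 1/((-1*(-7)))) = 1/(E - 1/7) = 1/(-1/7 + E))
P(-309, 67) - B(278) = -309 - 7/(-1 + 7*278) = -309 - 7/(-1 + 1946) = -309 - 7/1945 = -601012/1945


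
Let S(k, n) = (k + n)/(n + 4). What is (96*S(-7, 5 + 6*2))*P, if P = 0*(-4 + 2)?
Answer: 0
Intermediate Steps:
P = 0 (P = 0*(-2) = 0)
S(k, n) = (k + n)/(4 + n)
(96*S(-7, 5 + 6*2))*P = (96*((-7 + (5 + 6*2))/(4 + (5 + 6*2))))*0 = (96*((-7 + (5 + 12))/(4 + (5 + 12))))*0 = (96*((-7 + 17)/(4 + 17)))*0 = (96*(10/21))*0 = (320/7)*0 = 0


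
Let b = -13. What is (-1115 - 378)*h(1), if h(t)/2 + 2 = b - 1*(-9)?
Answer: 17916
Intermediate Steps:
h(t) = -12 (h(t) = -4 + 2*(-13 - 1*(-9)) = -4 + 2*(-13 + 9) = -4 + 2*(-4) = -4 - 8 = -12)
(-1115 - 378)*h(1) = (-1115 - 378)*(-12) = -1493*(-12) = 17916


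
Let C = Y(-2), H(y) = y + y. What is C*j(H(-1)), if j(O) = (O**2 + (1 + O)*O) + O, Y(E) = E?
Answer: -8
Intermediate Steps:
H(y) = 2*y
C = -2
j(O) = O + O**2 + O*(1 + O) (j(O) = (O**2 + O*(1 + O)) + O = O + O**2 + O*(1 + O))
C*j(H(-1)) = -4*2*(-1)*(1 + 2*(-1)) = -4*(-2)*(1 - 2) = -4*(-2)*(-1) = -2*4 = -8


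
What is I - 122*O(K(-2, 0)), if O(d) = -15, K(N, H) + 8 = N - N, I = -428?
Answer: 1402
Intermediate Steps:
K(N, H) = -8 (K(N, H) = -8 + (N - N) = -8 + 0 = -8)
I - 122*O(K(-2, 0)) = -428 - 122*(-15) = -428 + 1830 = 1402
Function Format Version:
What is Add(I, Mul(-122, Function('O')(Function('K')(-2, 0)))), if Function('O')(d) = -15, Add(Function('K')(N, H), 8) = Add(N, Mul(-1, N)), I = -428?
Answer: 1402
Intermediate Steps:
Function('K')(N, H) = -8 (Function('K')(N, H) = Add(-8, Add(N, Mul(-1, N))) = Add(-8, 0) = -8)
Add(I, Mul(-122, Function('O')(Function('K')(-2, 0)))) = Add(-428, Mul(-122, -15)) = Add(-428, 1830) = 1402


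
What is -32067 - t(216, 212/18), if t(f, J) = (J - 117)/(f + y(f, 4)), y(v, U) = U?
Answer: -63491713/1980 ≈ -32067.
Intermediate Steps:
t(f, J) = (-117 + J)/(4 + f) (t(f, J) = (J - 117)/(f + 4) = (-117 + J)/(4 + f))
-32067 - t(216, 212/18) = -32067 - (-117 + 212/18)/(4 + 216) = -32067 - (-117 + 212*(1/18))/220 = -32067 - (-117 + 106/9)/220 = -32067 - (-947)/(220*9) = -32067 - 1*(-947/1980) = -32067 + 947/1980 = -63491713/1980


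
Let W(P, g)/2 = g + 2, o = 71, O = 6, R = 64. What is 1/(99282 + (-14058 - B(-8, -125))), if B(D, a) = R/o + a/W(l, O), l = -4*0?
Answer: 1136/96822315 ≈ 1.1733e-5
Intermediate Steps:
l = 0
W(P, g) = 4 + 2*g (W(P, g) = 2*(g + 2) = 2*(2 + g) = 4 + 2*g)
B(D, a) = 64/71 + a/16 (B(D, a) = 64/71 + a/(4 + 2*6) = 64*(1/71) + a/(4 + 12) = 64/71 + a/16)
1/(99282 + (-14058 - B(-8, -125))) = 1/(99282 + (-14058 - (64/71 + (1/16)*(-125)))) = 1/(99282 + (-14058 - (64/71 - 125/16))) = 1/(99282 + (-14058 - 1*(-7851/1136))) = 1/(99282 + (-14058 + 7851/1136)) = 1/(99282 - 15962037/1136) = 1/(96822315/1136) = 1136/96822315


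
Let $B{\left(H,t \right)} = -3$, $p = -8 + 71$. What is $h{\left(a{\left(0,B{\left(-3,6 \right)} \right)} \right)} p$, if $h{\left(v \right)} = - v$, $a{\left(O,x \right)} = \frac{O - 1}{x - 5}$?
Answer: $- \frac{63}{8} \approx -7.875$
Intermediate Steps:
$p = 63$
$a{\left(O,x \right)} = \frac{-1 + O}{-5 + x}$
$h{\left(a{\left(0,B{\left(-3,6 \right)} \right)} \right)} p = - \frac{-1 + 0}{-5 - 3} \cdot 63 = - \frac{-1}{-8} \cdot 63 = - \frac{\left(-1\right) \left(-1\right)}{8} \cdot 63 = \left(-1\right) \frac{1}{8} \cdot 63 = \left(- \frac{1}{8}\right) 63 = - \frac{63}{8}$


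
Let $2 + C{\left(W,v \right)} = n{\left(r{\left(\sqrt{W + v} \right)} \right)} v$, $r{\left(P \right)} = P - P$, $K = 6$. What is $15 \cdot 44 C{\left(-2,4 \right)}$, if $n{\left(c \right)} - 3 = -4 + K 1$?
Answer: $11880$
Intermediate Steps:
$r{\left(P \right)} = 0$
$n{\left(c \right)} = 5$ ($n{\left(c \right)} = 3 + \left(-4 + 6 \cdot 1\right) = 3 + \left(-4 + 6\right) = 3 + 2 = 5$)
$C{\left(W,v \right)} = -2 + 5 v$
$15 \cdot 44 C{\left(-2,4 \right)} = 15 \cdot 44 \left(-2 + 5 \cdot 4\right) = 660 \left(-2 + 20\right) = 660 \cdot 18 = 11880$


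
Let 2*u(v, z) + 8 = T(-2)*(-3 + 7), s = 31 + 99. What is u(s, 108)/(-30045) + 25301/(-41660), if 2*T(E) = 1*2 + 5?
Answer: -10137247/16688996 ≈ -0.60742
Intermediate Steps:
T(E) = 7/2 (T(E) = (1*2 + 5)/2 = (2 + 5)/2 = (½)*7 = 7/2)
s = 130
u(v, z) = 3 (u(v, z) = -4 + (7*(-3 + 7)/2)/2 = -4 + ((7/2)*4)/2 = -4 + (½)*14 = -4 + 7 = 3)
u(s, 108)/(-30045) + 25301/(-41660) = 3/(-30045) + 25301/(-41660) = 3*(-1/30045) + 25301*(-1/41660) = -1/10015 - 25301/41660 = -10137247/16688996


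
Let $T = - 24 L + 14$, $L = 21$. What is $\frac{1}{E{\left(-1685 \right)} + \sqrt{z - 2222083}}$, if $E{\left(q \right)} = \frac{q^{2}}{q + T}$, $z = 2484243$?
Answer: $- \frac{9880503}{10913628721} - \frac{30276 \sqrt{16385}}{10913628721} \approx -0.0012604$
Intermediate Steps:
$T = -490$ ($T = \left(-24\right) 21 + 14 = -504 + 14 = -490$)
$E{\left(q \right)} = \frac{q^{2}}{-490 + q}$ ($E{\left(q \right)} = \frac{q^{2}}{q - 490} = \frac{q^{2}}{-490 + q}$)
$\frac{1}{E{\left(-1685 \right)} + \sqrt{z - 2222083}} = \frac{1}{\frac{\left(-1685\right)^{2}}{-490 - 1685} + \sqrt{2484243 - 2222083}} = \frac{1}{\frac{2839225}{-2175} + \sqrt{262160}} = \frac{1}{2839225 \left(- \frac{1}{2175}\right) + 4 \sqrt{16385}} = \frac{1}{- \frac{113569}{87} + 4 \sqrt{16385}}$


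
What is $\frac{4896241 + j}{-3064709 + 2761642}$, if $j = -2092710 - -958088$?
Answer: $- \frac{3761619}{303067} \approx -12.412$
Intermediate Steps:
$j = -1134622$ ($j = -2092710 + 958088 = -1134622$)
$\frac{4896241 + j}{-3064709 + 2761642} = \frac{4896241 - 1134622}{-3064709 + 2761642} = \frac{3761619}{-303067} = 3761619 \left(- \frac{1}{303067}\right) = - \frac{3761619}{303067}$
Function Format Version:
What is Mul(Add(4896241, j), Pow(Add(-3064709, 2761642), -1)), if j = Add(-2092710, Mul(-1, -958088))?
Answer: Rational(-3761619, 303067) ≈ -12.412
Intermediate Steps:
j = -1134622 (j = Add(-2092710, 958088) = -1134622)
Mul(Add(4896241, j), Pow(Add(-3064709, 2761642), -1)) = Mul(Add(4896241, -1134622), Pow(Add(-3064709, 2761642), -1)) = Mul(3761619, Pow(-303067, -1)) = Mul(3761619, Rational(-1, 303067)) = Rational(-3761619, 303067)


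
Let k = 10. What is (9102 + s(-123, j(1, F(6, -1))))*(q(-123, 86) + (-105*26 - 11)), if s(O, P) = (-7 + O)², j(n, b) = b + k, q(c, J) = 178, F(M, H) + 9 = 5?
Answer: -66643126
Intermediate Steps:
F(M, H) = -4 (F(M, H) = -9 + 5 = -4)
j(n, b) = 10 + b (j(n, b) = b + 10 = 10 + b)
(9102 + s(-123, j(1, F(6, -1))))*(q(-123, 86) + (-105*26 - 11)) = (9102 + (-7 - 123)²)*(178 + (-105*26 - 11)) = (9102 + (-130)²)*(178 + (-2730 - 11)) = (9102 + 16900)*(178 - 2741) = 26002*(-2563) = -66643126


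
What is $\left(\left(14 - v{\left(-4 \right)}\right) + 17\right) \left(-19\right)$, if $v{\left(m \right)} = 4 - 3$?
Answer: $-570$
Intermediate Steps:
$v{\left(m \right)} = 1$
$\left(\left(14 - v{\left(-4 \right)}\right) + 17\right) \left(-19\right) = \left(\left(14 - 1\right) + 17\right) \left(-19\right) = \left(13 + 17\right) \left(-19\right) = 30 \left(-19\right) = -570$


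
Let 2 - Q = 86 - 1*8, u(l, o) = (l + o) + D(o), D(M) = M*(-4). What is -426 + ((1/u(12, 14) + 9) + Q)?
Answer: -14791/30 ≈ -493.03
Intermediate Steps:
D(M) = -4*M
u(l, o) = l - 3*o (u(l, o) = (l + o) - 4*o = l - 3*o)
Q = -76 (Q = 2 - (86 - 1*8) = 2 - (86 - 8) = 2 - 1*78 = 2 - 78 = -76)
-426 + ((1/u(12, 14) + 9) + Q) = -426 + ((1/(12 - 3*14) + 9) - 76) = -426 + ((1/(12 - 42) + 9) - 76) = -426 + ((1/(-30) + 9) - 76) = -426 + ((-1/30 + 9) - 76) = -426 + (269/30 - 76) = -426 - 2011/30 = -14791/30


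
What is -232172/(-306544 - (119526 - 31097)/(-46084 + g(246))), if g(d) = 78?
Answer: 10681305032/14102774835 ≈ 0.75739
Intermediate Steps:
-232172/(-306544 - (119526 - 31097)/(-46084 + g(246))) = -232172/(-306544 - (119526 - 31097)/(-46084 + 78)) = -232172/(-306544 - 88429/(-46006)) = -232172/(-306544 - 88429*(-1)/46006) = -232172/(-306544 - 1*(-88429/46006)) = -232172/(-306544 + 88429/46006) = -232172/(-14102774835/46006) = -232172*(-46006/14102774835) = 10681305032/14102774835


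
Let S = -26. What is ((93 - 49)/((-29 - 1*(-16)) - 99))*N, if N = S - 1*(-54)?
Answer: -11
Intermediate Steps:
N = 28 (N = -26 - 1*(-54) = -26 + 54 = 28)
((93 - 49)/((-29 - 1*(-16)) - 99))*N = ((93 - 49)/((-29 - 1*(-16)) - 99))*28 = (44/((-29 + 16) - 99))*28 = (44/(-13 - 99))*28 = (44/(-112))*28 = (44*(-1/112))*28 = -11/28*28 = -11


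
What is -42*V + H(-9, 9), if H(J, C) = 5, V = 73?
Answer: -3061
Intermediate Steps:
-42*V + H(-9, 9) = -42*73 + 5 = -3066 + 5 = -3061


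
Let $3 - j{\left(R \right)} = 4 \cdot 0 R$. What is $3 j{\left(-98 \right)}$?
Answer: $9$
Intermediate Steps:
$j{\left(R \right)} = 3$ ($j{\left(R \right)} = 3 - 4 \cdot 0 R = 3 - 0 R = 3 - 0 = 3 + 0 = 3$)
$3 j{\left(-98 \right)} = 3 \cdot 3 = 9$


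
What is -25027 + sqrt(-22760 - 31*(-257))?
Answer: -25027 + I*sqrt(14793) ≈ -25027.0 + 121.63*I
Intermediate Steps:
-25027 + sqrt(-22760 - 31*(-257)) = -25027 + sqrt(-22760 + 7967) = -25027 + sqrt(-14793) = -25027 + I*sqrt(14793)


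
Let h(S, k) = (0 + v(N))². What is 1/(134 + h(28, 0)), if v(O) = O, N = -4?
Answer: 1/150 ≈ 0.0066667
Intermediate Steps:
h(S, k) = 16 (h(S, k) = (0 - 4)² = (-4)² = 16)
1/(134 + h(28, 0)) = 1/(134 + 16) = 1/150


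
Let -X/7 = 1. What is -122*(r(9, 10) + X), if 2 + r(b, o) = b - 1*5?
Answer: 610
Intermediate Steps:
r(b, o) = -7 + b (r(b, o) = -2 + (b - 1*5) = -2 + (b - 5) = -2 + (-5 + b) = -7 + b)
X = -7 (X = -7*1 = -7)
-122*(r(9, 10) + X) = -122*((-7 + 9) - 7) = -122*(2 - 7) = -122*(-5) = 610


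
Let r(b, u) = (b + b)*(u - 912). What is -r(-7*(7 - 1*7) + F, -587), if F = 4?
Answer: 11992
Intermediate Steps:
r(b, u) = 2*b*(-912 + u) (r(b, u) = (2*b)*(-912 + u) = 2*b*(-912 + u))
-r(-7*(7 - 1*7) + F, -587) = -2*(-7*(7 - 1*7) + 4)*(-912 - 587) = -2*(-7*(7 - 7) + 4)*(-1499) = -2*(-7*0 + 4)*(-1499) = -2*(0 + 4)*(-1499) = -2*4*(-1499) = -1*(-11992) = 11992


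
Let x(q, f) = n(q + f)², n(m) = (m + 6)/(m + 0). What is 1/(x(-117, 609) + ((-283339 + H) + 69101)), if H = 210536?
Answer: -6724/24885359 ≈ -0.00027020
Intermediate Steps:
n(m) = (6 + m)/m
x(q, f) = (6 + f + q)²/(f + q)² (x(q, f) = ((6 + (q + f))/(q + f))² = ((6 + (f + q))/(f + q))² = ((6 + f + q)/(f + q))² = (6 + f + q)²/(f + q)²)
1/(x(-117, 609) + ((-283339 + H) + 69101)) = 1/((6 + 609 - 117)²/(609 - 117)² + ((-283339 + 210536) + 69101)) = 1/(498²/492² + (-72803 + 69101)) = 1/((1/242064)*248004 - 3702) = 1/(6889/6724 - 3702) = 1/(-24885359/6724) = -6724/24885359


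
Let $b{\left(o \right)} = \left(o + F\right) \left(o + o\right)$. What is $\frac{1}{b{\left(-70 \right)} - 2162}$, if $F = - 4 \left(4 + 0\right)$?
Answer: $\frac{1}{9878} \approx 0.00010124$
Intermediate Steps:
$F = -16$ ($F = \left(-4\right) 4 = -16$)
$b{\left(o \right)} = 2 o \left(-16 + o\right)$ ($b{\left(o \right)} = \left(o - 16\right) \left(o + o\right) = \left(-16 + o\right) 2 o = 2 o \left(-16 + o\right)$)
$\frac{1}{b{\left(-70 \right)} - 2162} = \frac{1}{2 \left(-70\right) \left(-16 - 70\right) - 2162} = \frac{1}{2 \left(-70\right) \left(-86\right) - 2162} = \frac{1}{12040 - 2162} = \frac{1}{9878}$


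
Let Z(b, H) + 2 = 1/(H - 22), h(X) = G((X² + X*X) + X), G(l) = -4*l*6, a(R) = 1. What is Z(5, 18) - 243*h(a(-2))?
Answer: 69975/4 ≈ 17494.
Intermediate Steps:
G(l) = -24*l
h(X) = -48*X² - 24*X (h(X) = -24*((X² + X*X) + X) = -24*((X² + X²) + X) = -24*(2*X² + X) = -24*(X + 2*X²) = -48*X² - 24*X)
Z(b, H) = -2 + 1/(-22 + H) (Z(b, H) = -2 + 1/(H - 22) = -2 + 1/(-22 + H))
Z(5, 18) - 243*h(a(-2)) = (45 - 2*18)/(-22 + 18) - (-5832)*(1 + 2*1) = (45 - 36)/(-4) - (-5832)*(1 + 2) = -¼*9 - (-5832)*3 = -9/4 - 243*(-72) = -9/4 + 17496 = 69975/4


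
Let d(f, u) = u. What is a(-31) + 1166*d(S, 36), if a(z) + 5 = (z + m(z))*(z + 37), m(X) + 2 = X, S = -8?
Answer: 41587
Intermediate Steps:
m(X) = -2 + X
a(z) = -5 + (-2 + 2*z)*(37 + z) (a(z) = -5 + (z + (-2 + z))*(z + 37) = -5 + (-2 + 2*z)*(37 + z))
a(-31) + 1166*d(S, 36) = (-79 + 2*(-31)**2 + 72*(-31)) + 1166*36 = (-79 + 2*961 - 2232) + 41976 = (-79 + 1922 - 2232) + 41976 = -389 + 41976 = 41587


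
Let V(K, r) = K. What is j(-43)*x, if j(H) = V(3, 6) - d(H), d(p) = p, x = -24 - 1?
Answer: -1150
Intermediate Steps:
x = -25
j(H) = 3 - H
j(-43)*x = (3 - 1*(-43))*(-25) = (3 + 43)*(-25) = 46*(-25) = -1150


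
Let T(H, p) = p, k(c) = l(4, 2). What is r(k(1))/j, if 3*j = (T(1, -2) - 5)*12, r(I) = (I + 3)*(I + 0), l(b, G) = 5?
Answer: -10/7 ≈ -1.4286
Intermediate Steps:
k(c) = 5
r(I) = I*(3 + I) (r(I) = (3 + I)*I = I*(3 + I))
j = -28 (j = ((-2 - 5)*12)/3 = (-7*12)/3 = (1/3)*(-84) = -28)
r(k(1))/j = (5*(3 + 5))/(-28) = (5*8)*(-1/28) = 40*(-1/28) = -10/7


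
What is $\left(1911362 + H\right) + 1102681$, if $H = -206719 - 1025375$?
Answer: $1781949$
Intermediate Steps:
$H = -1232094$ ($H = -206719 - 1025375 = -1232094$)
$\left(1911362 + H\right) + 1102681 = \left(1911362 - 1232094\right) + 1102681 = 679268 + 1102681 = 1781949$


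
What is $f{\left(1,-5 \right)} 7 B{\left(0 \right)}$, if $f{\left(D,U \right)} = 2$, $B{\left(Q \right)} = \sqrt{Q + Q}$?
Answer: $0$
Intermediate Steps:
$B{\left(Q \right)} = \sqrt{2} \sqrt{Q}$ ($B{\left(Q \right)} = \sqrt{2 Q} = \sqrt{2} \sqrt{Q}$)
$f{\left(1,-5 \right)} 7 B{\left(0 \right)} = 2 \cdot 7 \sqrt{2} \sqrt{0} = 14 \sqrt{2} \cdot 0 = 14 \cdot 0 = 0$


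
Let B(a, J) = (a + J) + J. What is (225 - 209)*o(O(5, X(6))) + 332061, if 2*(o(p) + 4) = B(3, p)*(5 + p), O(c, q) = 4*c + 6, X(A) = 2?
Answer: 345637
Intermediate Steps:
O(c, q) = 6 + 4*c
B(a, J) = a + 2*J (B(a, J) = (J + a) + J = a + 2*J)
o(p) = -4 + (3 + 2*p)*(5 + p)/2 (o(p) = -4 + ((3 + 2*p)*(5 + p))/2 = -4 + (3 + 2*p)*(5 + p)/2)
(225 - 209)*o(O(5, X(6))) + 332061 = (225 - 209)*(7/2 + (6 + 4*5)**2 + 13*(6 + 4*5)/2) + 332061 = 16*(7/2 + (6 + 20)**2 + 13*(6 + 20)/2) + 332061 = 16*(7/2 + 26**2 + (13/2)*26) + 332061 = 16*(7/2 + 676 + 169) + 332061 = 16*(1697/2) + 332061 = 13576 + 332061 = 345637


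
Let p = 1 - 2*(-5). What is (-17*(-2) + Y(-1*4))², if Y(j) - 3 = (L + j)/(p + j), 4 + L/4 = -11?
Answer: 38025/49 ≈ 776.02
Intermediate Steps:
L = -60 (L = -16 + 4*(-11) = -16 - 44 = -60)
p = 11 (p = 1 + 10 = 11)
Y(j) = 3 + (-60 + j)/(11 + j)
(-17*(-2) + Y(-1*4))² = (-17*(-2) + (-27 + 4*(-1*4))/(11 - 1*4))² = (34 + (-27 + 4*(-4))/(11 - 4))² = (34 + (-27 - 16)/7)² = (34 + (⅐)*(-43))² = (34 - 43/7)² = (195/7)² = 38025/49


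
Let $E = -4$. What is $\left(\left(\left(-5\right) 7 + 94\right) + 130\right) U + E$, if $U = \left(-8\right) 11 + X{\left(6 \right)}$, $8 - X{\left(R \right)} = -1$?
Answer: $-14935$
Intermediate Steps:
$X{\left(R \right)} = 9$ ($X{\left(R \right)} = 8 - -1 = 8 + 1 = 9$)
$U = -79$ ($U = \left(-8\right) 11 + 9 = -88 + 9 = -79$)
$\left(\left(\left(-5\right) 7 + 94\right) + 130\right) U + E = \left(\left(\left(-5\right) 7 + 94\right) + 130\right) \left(-79\right) - 4 = \left(\left(-35 + 94\right) + 130\right) \left(-79\right) - 4 = \left(59 + 130\right) \left(-79\right) - 4 = 189 \left(-79\right) - 4 = -14931 - 4 = -14935$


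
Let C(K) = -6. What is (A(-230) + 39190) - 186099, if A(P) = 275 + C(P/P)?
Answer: -146640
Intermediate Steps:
A(P) = 269 (A(P) = 275 - 6 = 269)
(A(-230) + 39190) - 186099 = (269 + 39190) - 186099 = 39459 - 186099 = -146640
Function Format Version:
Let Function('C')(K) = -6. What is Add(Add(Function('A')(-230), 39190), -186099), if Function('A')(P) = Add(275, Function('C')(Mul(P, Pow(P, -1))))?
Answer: -146640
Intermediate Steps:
Function('A')(P) = 269 (Function('A')(P) = Add(275, -6) = 269)
Add(Add(Function('A')(-230), 39190), -186099) = Add(Add(269, 39190), -186099) = Add(39459, -186099) = -146640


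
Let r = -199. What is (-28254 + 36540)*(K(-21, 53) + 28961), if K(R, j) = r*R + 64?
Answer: 275128344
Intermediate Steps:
K(R, j) = 64 - 199*R (K(R, j) = -199*R + 64 = 64 - 199*R)
(-28254 + 36540)*(K(-21, 53) + 28961) = (-28254 + 36540)*((64 - 199*(-21)) + 28961) = 8286*((64 + 4179) + 28961) = 8286*(4243 + 28961) = 8286*33204 = 275128344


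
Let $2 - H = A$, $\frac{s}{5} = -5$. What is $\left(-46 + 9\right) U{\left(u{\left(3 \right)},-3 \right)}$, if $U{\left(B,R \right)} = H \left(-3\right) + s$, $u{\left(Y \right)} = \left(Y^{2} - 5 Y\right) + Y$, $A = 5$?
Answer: $592$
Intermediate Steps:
$s = -25$ ($s = 5 \left(-5\right) = -25$)
$H = -3$ ($H = 2 - 5 = -3$)
$u{\left(Y \right)} = Y^{2} - 4 Y$
$U{\left(B,R \right)} = -16$ ($U{\left(B,R \right)} = \left(-3\right) \left(-3\right) - 25 = 9 - 25 = -16$)
$\left(-46 + 9\right) U{\left(u{\left(3 \right)},-3 \right)} = \left(-46 + 9\right) \left(-16\right) = \left(-37\right) \left(-16\right) = 592$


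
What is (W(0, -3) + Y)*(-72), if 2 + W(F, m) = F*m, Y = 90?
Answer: -6336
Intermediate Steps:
W(F, m) = -2 + F*m
(W(0, -3) + Y)*(-72) = ((-2 + 0*(-3)) + 90)*(-72) = ((-2 + 0) + 90)*(-72) = (-2 + 90)*(-72) = 88*(-72) = -6336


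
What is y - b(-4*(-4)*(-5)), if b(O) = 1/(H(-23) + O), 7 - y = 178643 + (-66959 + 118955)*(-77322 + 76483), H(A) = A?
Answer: 4474938825/103 ≈ 4.3446e+7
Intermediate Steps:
y = 43446008 (y = 7 - (178643 + (-66959 + 118955)*(-77322 + 76483)) = 7 - (178643 + 51996*(-839)) = 7 - (178643 - 43624644) = 7 - 1*(-43446001) = 7 + 43446001 = 43446008)
b(O) = 1/(-23 + O)
y - b(-4*(-4)*(-5)) = 43446008 - 1/(-23 - 4*(-4)*(-5)) = 43446008 - 1/(-23 + 16*(-5)) = 43446008 - 1/(-23 - 80) = 43446008 - 1/(-103) = 43446008 - 1*(-1/103) = 43446008 + 1/103 = 4474938825/103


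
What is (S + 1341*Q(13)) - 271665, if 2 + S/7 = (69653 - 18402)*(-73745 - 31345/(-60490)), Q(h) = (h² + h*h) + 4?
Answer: -320066649322523/12098 ≈ -2.6456e+10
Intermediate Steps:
Q(h) = 4 + 2*h² (Q(h) = (h² + h²) + 4 = 2*h² + 4 = 4 + 2*h²)
S = -320068911128309/12098 (S = -14 + 7*((69653 - 18402)*(-73745 - 31345/(-60490))) = -14 + 7*(51251*(-73745 - 31345*(-1/60490))) = -14 + 7*(51251*(-73745 + 6269/12098)) = -14 + 7*(51251*(-892160741/12098)) = -14 + 7*(-45724130136991/12098) = -14 - 320068910958937/12098 = -320068911128309/12098 ≈ -2.6456e+10)
(S + 1341*Q(13)) - 271665 = (-320068911128309/12098 + 1341*(4 + 2*13²)) - 271665 = (-320068911128309/12098 + 1341*(4 + 2*169)) - 271665 = (-320068911128309/12098 + 1341*(4 + 338)) - 271665 = (-320068911128309/12098 + 1341*342) - 271665 = (-320068911128309/12098 + 458622) - 271665 = -320063362719353/12098 - 271665 = -320066649322523/12098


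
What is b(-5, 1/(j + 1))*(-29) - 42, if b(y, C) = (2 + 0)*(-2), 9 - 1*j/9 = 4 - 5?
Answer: 74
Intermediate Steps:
j = 90 (j = 81 - 9*(4 - 5) = 81 - 9*(-1) = 81 + 9 = 90)
b(y, C) = -4 (b(y, C) = 2*(-2) = -4)
b(-5, 1/(j + 1))*(-29) - 42 = -4*(-29) - 42 = 116 - 42 = 74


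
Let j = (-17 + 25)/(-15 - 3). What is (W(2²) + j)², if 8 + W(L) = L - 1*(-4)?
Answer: 16/81 ≈ 0.19753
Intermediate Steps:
W(L) = -4 + L (W(L) = -8 + (L - 1*(-4)) = -8 + (L + 4) = -8 + (4 + L) = -4 + L)
j = -4/9 (j = 8/(-18) = 8*(-1/18) = -4/9 ≈ -0.44444)
(W(2²) + j)² = ((-4 + 2²) - 4/9)² = ((-4 + 4) - 4/9)² = (0 - 4/9)² = (-4/9)² = 16/81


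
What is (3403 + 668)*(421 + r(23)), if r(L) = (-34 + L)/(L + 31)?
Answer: 30835111/18 ≈ 1.7131e+6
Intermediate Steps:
r(L) = (-34 + L)/(31 + L)
(3403 + 668)*(421 + r(23)) = (3403 + 668)*(421 + (-34 + 23)/(31 + 23)) = 4071*(421 - 11/54) = 4071*(22723/54) = 30835111/18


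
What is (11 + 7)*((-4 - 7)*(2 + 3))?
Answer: -990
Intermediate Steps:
(11 + 7)*((-4 - 7)*(2 + 3)) = 18*(-11*5) = 18*(-55) = -990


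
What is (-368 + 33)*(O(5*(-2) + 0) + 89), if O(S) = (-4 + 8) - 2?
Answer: -30485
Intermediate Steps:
O(S) = 2 (O(S) = 4 - 2 = 2)
(-368 + 33)*(O(5*(-2) + 0) + 89) = (-368 + 33)*(2 + 89) = -335*91 = -30485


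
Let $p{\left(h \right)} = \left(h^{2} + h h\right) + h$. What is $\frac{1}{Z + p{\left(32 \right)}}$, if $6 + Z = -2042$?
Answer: $\frac{1}{32} \approx 0.03125$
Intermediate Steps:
$p{\left(h \right)} = h + 2 h^{2}$ ($p{\left(h \right)} = \left(h^{2} + h^{2}\right) + h = 2 h^{2} + h = h + 2 h^{2}$)
$Z = -2048$ ($Z = -6 - 2042 = -2048$)
$\frac{1}{Z + p{\left(32 \right)}} = \frac{1}{-2048 + 32 \left(1 + 2 \cdot 32\right)} = \frac{1}{-2048 + 32 \left(1 + 64\right)} = \frac{1}{-2048 + 32 \cdot 65} = \frac{1}{-2048 + 2080} = \frac{1}{32}$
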